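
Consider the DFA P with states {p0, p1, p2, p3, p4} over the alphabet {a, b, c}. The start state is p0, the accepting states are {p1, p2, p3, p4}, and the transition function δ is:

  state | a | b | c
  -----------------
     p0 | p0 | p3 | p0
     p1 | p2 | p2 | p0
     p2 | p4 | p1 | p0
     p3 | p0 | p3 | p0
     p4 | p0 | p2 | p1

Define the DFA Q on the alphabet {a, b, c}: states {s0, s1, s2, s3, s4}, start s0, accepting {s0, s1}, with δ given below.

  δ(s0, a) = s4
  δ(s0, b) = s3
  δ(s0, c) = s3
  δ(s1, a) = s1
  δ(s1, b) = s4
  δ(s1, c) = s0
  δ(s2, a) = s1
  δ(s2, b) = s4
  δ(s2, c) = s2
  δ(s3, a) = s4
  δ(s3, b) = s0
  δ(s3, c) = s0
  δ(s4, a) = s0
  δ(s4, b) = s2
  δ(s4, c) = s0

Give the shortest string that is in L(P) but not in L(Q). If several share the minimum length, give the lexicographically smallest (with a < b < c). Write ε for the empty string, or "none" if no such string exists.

The string b is accepted by P but not by Q.
No shorter string lies in the difference, and b is the lexicographically first length-1 string in L(P) \ L(Q).

b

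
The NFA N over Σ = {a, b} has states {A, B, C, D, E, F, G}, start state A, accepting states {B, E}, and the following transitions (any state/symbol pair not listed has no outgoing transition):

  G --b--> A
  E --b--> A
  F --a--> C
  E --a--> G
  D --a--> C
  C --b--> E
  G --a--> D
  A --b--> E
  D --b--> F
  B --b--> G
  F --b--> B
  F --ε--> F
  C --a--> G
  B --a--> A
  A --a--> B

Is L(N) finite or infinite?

infinite

State A is reachable from the start and can reach an accepting state, and it lies on the cycle A → B → A.
Traversing that cycle any number of times yields accepted strings of unbounded length, so the language is infinite.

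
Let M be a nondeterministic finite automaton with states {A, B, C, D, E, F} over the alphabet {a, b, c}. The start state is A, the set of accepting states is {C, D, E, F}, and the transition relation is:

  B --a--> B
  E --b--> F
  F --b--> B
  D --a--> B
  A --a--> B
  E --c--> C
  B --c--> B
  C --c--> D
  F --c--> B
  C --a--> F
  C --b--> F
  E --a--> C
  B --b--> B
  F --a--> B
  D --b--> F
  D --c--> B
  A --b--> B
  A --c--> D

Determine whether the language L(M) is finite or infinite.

The useful states (reachable from A and able to reach an accepting state) are {A, D, F}.
Restricted to these states the transition graph has no cycle, so every accepting path has bounded length and L is finite.

finite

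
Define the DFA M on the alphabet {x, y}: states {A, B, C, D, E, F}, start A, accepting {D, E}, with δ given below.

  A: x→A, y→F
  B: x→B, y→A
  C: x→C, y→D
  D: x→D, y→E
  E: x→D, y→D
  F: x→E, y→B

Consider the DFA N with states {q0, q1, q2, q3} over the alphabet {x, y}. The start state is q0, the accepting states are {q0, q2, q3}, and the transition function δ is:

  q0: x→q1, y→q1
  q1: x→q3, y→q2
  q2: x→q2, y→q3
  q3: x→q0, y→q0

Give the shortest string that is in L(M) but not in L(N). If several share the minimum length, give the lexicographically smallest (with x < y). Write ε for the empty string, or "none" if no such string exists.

The string xxyx is accepted by M but not by N.
No shorter string lies in the difference, and xxyx is the lexicographically first length-4 string in L(M) \ L(N).

xxyx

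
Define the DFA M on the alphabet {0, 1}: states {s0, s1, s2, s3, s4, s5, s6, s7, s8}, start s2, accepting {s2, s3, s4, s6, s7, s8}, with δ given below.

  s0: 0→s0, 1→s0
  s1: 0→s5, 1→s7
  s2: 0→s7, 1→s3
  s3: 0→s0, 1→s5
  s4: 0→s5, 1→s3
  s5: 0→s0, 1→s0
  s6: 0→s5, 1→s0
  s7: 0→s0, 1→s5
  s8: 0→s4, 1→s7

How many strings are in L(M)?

3

The useful subgraph on states {s2, s3, s7} is acyclic, so L(M) is finite; the longest accepting path visits 2 useful states, giving maximum string length 1.
Counting accepting paths from s2 by length: 1 of length 0, 2 of length 1. Total 3.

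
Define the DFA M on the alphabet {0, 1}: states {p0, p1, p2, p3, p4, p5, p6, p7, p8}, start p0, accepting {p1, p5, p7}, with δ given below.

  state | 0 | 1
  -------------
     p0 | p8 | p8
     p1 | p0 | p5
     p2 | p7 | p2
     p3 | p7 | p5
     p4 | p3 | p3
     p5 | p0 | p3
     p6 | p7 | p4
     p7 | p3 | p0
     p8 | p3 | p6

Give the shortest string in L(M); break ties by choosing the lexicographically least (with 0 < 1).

000

A breadth-first search from p0 reaches an accepting state first via the path p0 → p8 → p3 → p7 on input 000.
No string of length < 3 is accepted (BFS exhausts all shorter strings without reaching an accepting state), and 000 is the lexicographically least accepting string of length 3.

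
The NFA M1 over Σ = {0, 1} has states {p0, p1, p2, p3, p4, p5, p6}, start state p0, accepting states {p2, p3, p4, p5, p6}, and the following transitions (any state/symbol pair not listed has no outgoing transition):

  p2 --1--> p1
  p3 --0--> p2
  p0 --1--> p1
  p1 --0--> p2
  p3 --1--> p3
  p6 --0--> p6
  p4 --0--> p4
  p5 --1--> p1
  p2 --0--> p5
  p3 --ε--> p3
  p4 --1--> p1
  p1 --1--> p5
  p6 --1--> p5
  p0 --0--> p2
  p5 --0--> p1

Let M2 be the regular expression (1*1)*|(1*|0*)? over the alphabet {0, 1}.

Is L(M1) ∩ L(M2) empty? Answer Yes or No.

No

The string 0 is accepted by both M1 and M2.
Hence L(M1) ∩ L(M2) ≠ ∅.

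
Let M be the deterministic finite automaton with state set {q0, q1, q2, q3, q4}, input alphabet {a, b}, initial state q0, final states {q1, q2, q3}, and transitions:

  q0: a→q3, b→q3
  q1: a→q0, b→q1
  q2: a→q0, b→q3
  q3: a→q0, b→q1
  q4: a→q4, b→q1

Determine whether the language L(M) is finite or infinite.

State q0 is reachable from the start and can reach an accepting state, and it lies on the cycle q0 → q3 → q0.
Traversing that cycle any number of times yields accepted strings of unbounded length, so the language is infinite.

infinite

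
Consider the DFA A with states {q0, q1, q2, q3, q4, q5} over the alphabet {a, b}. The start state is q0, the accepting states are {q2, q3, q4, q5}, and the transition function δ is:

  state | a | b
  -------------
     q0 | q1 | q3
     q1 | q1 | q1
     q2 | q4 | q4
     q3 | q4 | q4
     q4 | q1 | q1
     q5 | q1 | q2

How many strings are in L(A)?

The useful subgraph on states {q0, q3, q4} is acyclic, so L(A) is finite; the longest accepting path visits 3 useful states, giving maximum string length 2.
Counting accepting paths from q0 by length: 1 of length 1, 2 of length 2. Total 3.

3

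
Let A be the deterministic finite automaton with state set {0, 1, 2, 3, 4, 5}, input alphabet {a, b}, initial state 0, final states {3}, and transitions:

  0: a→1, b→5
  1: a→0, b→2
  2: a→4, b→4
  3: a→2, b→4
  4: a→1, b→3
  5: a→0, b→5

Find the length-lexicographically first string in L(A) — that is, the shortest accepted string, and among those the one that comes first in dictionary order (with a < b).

abab

A breadth-first search from 0 reaches an accepting state first via the path 0 → 1 → 2 → 4 → 3 on input abab.
No string of length < 4 is accepted (BFS exhausts all shorter strings without reaching an accepting state), and abab is the lexicographically least accepting string of length 4.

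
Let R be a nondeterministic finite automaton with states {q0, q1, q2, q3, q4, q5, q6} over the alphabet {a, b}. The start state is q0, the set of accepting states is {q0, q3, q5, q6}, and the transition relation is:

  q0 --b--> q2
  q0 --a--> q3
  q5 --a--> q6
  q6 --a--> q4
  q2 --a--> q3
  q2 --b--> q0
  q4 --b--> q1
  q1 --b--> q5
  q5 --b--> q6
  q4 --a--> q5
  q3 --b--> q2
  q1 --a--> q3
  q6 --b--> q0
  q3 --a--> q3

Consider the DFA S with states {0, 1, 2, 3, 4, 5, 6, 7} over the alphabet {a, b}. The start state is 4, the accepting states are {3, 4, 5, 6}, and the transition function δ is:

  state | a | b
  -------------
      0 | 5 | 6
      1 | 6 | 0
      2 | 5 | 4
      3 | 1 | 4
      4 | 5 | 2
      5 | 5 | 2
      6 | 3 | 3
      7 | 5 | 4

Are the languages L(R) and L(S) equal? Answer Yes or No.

Exploring the product automaton R × S from the start pair (q0, 4), following both machines on each input symbol, reaches 3 state pairs: (q0, 4), (q3, 5), (q2, 2).
R accepts in {q0, q3, q5, q6} and S accepts in {3, 4, 5, 6}. In every reachable pair the two components are either both accepting — (q0, 4), (q3, 5) — or both non-accepting, so no string is accepted by exactly one of the machines: L(R) \ L(S) and L(S) \ L(R) are both empty.
Hence every string is accepted by R iff it is accepted by S, and the two languages coincide.

Yes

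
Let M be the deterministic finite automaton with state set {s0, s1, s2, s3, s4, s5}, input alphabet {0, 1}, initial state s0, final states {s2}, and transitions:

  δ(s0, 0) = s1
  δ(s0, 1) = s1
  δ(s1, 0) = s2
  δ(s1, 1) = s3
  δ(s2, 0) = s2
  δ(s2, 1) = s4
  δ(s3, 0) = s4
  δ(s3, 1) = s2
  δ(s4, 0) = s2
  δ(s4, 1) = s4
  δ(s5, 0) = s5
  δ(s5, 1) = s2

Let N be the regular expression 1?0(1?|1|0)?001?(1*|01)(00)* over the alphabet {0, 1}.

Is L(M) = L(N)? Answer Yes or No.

No

The string 00 is accepted by M but rejected by N.
So L(M) ≠ L(N).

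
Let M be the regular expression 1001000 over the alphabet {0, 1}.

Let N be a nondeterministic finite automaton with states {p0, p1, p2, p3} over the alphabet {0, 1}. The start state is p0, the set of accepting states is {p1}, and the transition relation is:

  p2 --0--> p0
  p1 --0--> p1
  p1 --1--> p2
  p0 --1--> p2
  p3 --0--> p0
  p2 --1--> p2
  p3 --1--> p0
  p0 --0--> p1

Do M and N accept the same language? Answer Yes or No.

No

The string 0 is accepted by N but rejected by M.
So L(M) ≠ L(N).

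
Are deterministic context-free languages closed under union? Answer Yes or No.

{aⁿbⁿ : n≥0} and {aⁿb²ⁿ : n≥0} are each accepted by a deterministic PDA (push the a's; pop one per b, respectively one per two b's), but their union U is not. Suppose a DPDA M accepted U. Being deterministic, M has a single run on aⁿb²ⁿ, and since aⁿbⁿ ∈ U that run passes through an accepting configuration right after consuming the prefix aⁿbⁿ and then goes on to accept again after n more b's. Build an ordinary (nondeterministic) PDA M′ that simulates M on a's and b's and, at any moment when M is in an accepting state, may switch to a second mode in which it reads only c's, feeding each c to M as a b; M′ accepts when M does. Then M′ accepts aⁱbʲcᵏ (k≥1) exactly when both aⁱbʲ ∈ U and aⁱbʲ⁺ᵏ ∈ U, and checking the four cases (i=j or j=2i, combined with j+k=i or j+k=2i) leaves only i=j=k: so L(M′) ∩ a*b*c⁺ = {aⁿbⁿcⁿ : n≥1} would be context-free, which it is not (pumping lemma) — contradiction. (The union is an unambiguous CFL; it is determinism, not unambiguity, that fails.)

No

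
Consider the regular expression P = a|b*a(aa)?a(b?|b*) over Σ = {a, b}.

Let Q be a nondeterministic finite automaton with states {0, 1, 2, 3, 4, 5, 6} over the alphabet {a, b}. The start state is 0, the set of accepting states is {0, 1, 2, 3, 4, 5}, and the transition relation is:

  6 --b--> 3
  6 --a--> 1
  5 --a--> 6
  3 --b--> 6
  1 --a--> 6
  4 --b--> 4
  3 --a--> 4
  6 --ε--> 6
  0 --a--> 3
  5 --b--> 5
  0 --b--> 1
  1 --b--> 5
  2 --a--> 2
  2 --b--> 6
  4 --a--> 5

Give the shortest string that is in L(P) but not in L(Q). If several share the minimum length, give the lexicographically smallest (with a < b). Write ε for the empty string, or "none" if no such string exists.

The string aaaa is accepted by P but not by Q.
No shorter string lies in the difference, and aaaa is the lexicographically first length-4 string in L(P) \ L(Q).

aaaa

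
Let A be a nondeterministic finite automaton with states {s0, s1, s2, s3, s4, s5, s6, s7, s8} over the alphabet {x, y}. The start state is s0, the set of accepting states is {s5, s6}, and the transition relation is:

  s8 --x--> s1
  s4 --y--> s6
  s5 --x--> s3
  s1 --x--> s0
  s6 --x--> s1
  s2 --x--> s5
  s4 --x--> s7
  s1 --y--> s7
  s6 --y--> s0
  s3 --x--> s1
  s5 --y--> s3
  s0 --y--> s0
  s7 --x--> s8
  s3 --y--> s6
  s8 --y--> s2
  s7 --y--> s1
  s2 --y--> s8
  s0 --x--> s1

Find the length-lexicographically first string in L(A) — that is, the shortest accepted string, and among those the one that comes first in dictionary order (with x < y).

A breadth-first search from s0 reaches an accepting state first via the path s0 → s1 → s7 → s8 → s2 → s5 on input xyxyx.
No string of length < 5 is accepted (BFS exhausts all shorter strings without reaching an accepting state), and xyxyx is the lexicographically least accepting string of length 5.

xyxyx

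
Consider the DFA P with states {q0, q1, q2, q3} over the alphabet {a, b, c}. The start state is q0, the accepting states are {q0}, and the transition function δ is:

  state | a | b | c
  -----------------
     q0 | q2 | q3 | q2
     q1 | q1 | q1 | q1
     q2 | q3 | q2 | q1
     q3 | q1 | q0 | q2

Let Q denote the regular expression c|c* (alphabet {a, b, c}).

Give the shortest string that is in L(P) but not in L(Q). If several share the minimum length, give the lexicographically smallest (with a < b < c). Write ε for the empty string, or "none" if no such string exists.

The string bb is accepted by P but not by Q.
No shorter string lies in the difference, and bb is the lexicographically first length-2 string in L(P) \ L(Q).

bb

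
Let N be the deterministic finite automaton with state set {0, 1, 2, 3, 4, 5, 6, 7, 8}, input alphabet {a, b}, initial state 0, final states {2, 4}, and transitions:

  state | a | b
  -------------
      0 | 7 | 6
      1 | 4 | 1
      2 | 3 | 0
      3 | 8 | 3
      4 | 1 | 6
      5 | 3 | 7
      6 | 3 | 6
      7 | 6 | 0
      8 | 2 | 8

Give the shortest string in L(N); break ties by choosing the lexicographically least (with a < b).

baaa

A breadth-first search from 0 reaches an accepting state first via the path 0 → 6 → 3 → 8 → 2 on input baaa.
No string of length < 4 is accepted (BFS exhausts all shorter strings without reaching an accepting state), and baaa is the lexicographically least accepting string of length 4.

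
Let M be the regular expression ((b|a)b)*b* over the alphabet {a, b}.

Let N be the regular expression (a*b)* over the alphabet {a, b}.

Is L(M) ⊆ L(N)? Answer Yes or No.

Converting the expression M to a DFA (subset construction, then merging equivalent states) gives the minimal DFA with states {m0, m1, m2, m3}, start state m0, accepting states {m0, m2} and transitions m0: a→m1, b→m2; m1: a→m3, b→m0; m2: a→m3, b→m0; m3: a→m3, b→m3.
Converting the expression N to a DFA (subset construction, then merging equivalent states) gives the minimal DFA with states {n0, n1}, start state n0, accepting states {n0} and transitions n0: a→n1, b→n0; n1: a→n1, b→n0.
Exploring the product automaton M × N from the start pair (m0, n0), following both machines on each input symbol, reaches 5 state pairs: (m0, n0), (m1, n1), (m2, n0), (m3, n1), (m3, n0).
M accepts in {m0, m2} and N accepts in {n0}. The reachable pairs whose M-component is accepting are (m0, n0), (m2, n0); in each of them the N-component is accepting too, so the product for L(M) \ L(N) (M-component accepting, N-component rejecting) has no reachable accepting pair and the difference is empty.
Hence every string in L(M) is also in L(N).

Yes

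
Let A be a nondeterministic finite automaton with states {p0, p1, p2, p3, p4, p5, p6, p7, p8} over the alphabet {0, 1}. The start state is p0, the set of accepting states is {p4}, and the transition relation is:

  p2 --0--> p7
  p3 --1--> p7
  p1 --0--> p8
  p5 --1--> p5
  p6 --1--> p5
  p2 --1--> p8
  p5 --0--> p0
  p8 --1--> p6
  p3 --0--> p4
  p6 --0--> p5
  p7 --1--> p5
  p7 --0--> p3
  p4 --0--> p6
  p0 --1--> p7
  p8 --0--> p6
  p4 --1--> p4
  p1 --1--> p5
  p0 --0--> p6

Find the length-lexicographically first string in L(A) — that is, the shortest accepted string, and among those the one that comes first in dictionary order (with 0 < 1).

100

A breadth-first search from p0 reaches an accepting state first via the path p0 → p7 → p3 → p4 on input 100.
No string of length < 3 is accepted (BFS exhausts all shorter strings without reaching an accepting state), and 100 is the lexicographically least accepting string of length 3.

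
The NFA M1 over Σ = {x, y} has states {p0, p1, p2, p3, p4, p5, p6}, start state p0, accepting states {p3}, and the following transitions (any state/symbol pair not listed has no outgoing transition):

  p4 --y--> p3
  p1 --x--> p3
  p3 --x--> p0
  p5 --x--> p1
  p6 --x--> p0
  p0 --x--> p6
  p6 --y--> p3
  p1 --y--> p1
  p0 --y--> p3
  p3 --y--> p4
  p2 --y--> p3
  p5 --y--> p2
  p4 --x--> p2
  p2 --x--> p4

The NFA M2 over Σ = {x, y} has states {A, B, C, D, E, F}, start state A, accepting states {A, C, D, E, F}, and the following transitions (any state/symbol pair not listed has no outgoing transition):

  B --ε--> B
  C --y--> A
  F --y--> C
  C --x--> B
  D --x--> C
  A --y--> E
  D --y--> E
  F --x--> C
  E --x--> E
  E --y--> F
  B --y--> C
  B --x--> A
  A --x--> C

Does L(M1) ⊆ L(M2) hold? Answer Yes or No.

Exploring the product automaton M1 × M2 from the start pair (p0, A), following both machines on each input symbol, reaches 21 state pairs: (p0, A), (p6, C), (p3, E), (p0, B), (p3, A), (p0, E), (p4, F), (p6, A), (p3, C), (p0, C), (p4, E), (p6, E), (p3, F), (p2, C), (p4, A), (p6, B), (p2, E), (p4, C), (p4, B), (p2, B), (p2, A).
M1 accepts in {p3} and M2 accepts in {A, C, D, E, F}. The reachable pairs whose M1-component is accepting are (p3, E), (p3, A), (p3, C), (p3, F); in each of them the M2-component is accepting too, so the product for L(M1) \ L(M2) (M1-component accepting, M2-component rejecting) has no reachable accepting pair and the difference is empty.
Hence every string in L(M1) is also in L(M2).

Yes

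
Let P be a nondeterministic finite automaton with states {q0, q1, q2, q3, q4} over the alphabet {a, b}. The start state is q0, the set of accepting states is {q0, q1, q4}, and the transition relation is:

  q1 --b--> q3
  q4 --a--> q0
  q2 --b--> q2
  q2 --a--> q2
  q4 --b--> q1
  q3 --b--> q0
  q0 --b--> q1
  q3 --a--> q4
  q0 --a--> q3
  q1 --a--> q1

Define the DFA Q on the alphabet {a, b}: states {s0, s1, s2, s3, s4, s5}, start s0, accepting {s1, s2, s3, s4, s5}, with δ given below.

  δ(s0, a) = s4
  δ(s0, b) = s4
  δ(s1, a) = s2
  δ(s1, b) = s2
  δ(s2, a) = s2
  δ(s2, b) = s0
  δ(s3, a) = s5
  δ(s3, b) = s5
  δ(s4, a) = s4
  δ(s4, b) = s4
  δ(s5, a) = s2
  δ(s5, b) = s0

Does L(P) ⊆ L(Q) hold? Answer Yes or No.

No

The empty string ε is in L(P) but not in L(Q).
So L(P) ⊄ L(Q).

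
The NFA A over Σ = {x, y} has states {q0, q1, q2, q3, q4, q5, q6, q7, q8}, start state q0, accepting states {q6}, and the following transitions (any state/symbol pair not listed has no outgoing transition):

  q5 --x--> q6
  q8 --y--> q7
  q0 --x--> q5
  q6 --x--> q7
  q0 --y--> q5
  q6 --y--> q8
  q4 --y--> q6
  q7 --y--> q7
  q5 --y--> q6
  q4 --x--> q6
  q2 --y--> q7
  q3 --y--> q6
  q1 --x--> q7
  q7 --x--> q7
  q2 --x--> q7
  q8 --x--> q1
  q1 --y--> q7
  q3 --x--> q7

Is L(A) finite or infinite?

finite

The useful states (reachable from q0 and able to reach an accepting state) are {q0, q5, q6}.
Restricted to these states the transition graph has no cycle, so every accepting path has bounded length and L is finite.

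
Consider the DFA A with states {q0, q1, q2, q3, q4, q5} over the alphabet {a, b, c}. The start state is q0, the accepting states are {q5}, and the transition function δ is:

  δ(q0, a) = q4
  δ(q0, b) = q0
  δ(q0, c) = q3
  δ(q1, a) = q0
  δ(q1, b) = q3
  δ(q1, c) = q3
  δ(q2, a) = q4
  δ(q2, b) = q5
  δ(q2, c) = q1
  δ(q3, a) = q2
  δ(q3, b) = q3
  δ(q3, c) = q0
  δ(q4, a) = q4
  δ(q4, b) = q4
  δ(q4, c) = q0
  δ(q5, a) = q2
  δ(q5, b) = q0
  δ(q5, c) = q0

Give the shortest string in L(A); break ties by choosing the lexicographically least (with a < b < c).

cab

A breadth-first search from q0 reaches an accepting state first via the path q0 → q3 → q2 → q5 on input cab.
No string of length < 3 is accepted (BFS exhausts all shorter strings without reaching an accepting state), and cab is the lexicographically least accepting string of length 3.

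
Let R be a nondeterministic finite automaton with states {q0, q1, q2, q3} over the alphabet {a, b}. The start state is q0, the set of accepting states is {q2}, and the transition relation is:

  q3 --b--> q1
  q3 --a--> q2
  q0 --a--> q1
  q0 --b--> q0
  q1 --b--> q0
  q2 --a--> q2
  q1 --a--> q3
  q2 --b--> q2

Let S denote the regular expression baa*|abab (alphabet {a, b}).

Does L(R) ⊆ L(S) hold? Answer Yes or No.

No

The string aaa is in L(R) but not in L(S).
So L(R) ⊄ L(S).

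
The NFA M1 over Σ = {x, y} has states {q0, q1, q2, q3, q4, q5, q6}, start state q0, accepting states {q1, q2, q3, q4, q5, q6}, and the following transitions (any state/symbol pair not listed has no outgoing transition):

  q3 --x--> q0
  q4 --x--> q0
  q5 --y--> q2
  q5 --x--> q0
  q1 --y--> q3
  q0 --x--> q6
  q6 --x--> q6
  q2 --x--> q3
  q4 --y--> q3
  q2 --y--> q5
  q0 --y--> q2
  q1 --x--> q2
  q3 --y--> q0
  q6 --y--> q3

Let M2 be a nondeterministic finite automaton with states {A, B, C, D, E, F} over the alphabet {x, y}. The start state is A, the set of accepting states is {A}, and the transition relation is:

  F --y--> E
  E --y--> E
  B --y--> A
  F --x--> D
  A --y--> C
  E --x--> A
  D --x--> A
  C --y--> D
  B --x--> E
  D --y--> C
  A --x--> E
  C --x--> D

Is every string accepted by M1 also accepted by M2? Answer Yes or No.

The string x is in L(M1) but not in L(M2).
So L(M1) ⊄ L(M2).

No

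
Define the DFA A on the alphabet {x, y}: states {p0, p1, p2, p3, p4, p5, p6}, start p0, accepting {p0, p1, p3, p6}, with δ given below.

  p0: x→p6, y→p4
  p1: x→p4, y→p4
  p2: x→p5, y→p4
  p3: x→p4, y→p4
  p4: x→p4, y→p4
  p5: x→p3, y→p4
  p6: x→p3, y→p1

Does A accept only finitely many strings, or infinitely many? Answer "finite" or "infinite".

finite

The useful states (reachable from p0 and able to reach an accepting state) are {p0, p1, p3, p6}.
Restricted to these states the transition graph has no cycle, so every accepting path has bounded length and L is finite.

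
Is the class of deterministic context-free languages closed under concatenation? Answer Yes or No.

No

Take L₁ = {ε, c} (finite, hence regular and DCFL) and L₂ = {c aⁿbⁿ : n≥0} ∪ {cc aⁿb²ⁿ : n≥0} (a DCFL: the number of leading c's tells the DPDA whether to pop one stack symbol per b or per two b's). Then L₁L₂ ∩ cca⁺b* = {cc aⁿbⁿ : n≥1} ∪ {cc aⁿb²ⁿ : n≥1}. If L₁L₂ were a DCFL, so would be this intersection with a regular set, and a DPDA for it started from its configuration after reading cc would accept {aⁿbⁿ : n≥1} ∪ {aⁿb²ⁿ : n≥1}, which no deterministic PDA accepts (a DPDA for it would have a single run on aⁿb²ⁿ, accepting after the prefix aⁿbⁿ and accepting again after n more b's; an ordinary PDA that simulates it on a's and b's and, at any moment when it is accepting, may switch to reading only a fresh letter d while feeding each d to the simulation as a b, would accept aⁱbʲdᵏ (k≥1) exactly when both aⁱbʲ and aⁱbʲ⁺ᵏ are in the language, i.e. its language intersected with the regular set a*b*d⁺ would be exactly {aⁿbⁿdⁿ : n≥1} — impossible, since context-free languages are closed under intersection with regular sets and {aⁿbⁿdⁿ} is not context-free). Hence L₁L₂ is not a DCFL.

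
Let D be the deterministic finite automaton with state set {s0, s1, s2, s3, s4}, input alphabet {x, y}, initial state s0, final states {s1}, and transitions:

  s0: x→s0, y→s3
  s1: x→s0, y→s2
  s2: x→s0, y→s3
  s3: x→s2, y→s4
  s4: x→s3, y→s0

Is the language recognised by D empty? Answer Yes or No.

The states reachable from the start state are {s0, s2, s3, s4}.
None of the accepting states {s1} is reachable, so no string is accepted and L(D) = ∅.

Yes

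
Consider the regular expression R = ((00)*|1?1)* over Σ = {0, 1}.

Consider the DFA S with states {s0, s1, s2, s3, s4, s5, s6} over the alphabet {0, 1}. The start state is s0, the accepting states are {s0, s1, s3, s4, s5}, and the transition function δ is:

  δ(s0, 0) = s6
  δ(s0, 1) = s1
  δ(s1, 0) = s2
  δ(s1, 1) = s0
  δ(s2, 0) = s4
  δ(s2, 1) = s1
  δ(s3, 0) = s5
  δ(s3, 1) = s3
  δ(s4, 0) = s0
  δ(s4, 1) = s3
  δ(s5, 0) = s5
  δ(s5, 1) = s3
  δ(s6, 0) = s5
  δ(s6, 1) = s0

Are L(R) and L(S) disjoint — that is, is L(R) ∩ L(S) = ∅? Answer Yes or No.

The empty string ε is accepted by both R and S.
Hence L(R) ∩ L(S) ≠ ∅.

No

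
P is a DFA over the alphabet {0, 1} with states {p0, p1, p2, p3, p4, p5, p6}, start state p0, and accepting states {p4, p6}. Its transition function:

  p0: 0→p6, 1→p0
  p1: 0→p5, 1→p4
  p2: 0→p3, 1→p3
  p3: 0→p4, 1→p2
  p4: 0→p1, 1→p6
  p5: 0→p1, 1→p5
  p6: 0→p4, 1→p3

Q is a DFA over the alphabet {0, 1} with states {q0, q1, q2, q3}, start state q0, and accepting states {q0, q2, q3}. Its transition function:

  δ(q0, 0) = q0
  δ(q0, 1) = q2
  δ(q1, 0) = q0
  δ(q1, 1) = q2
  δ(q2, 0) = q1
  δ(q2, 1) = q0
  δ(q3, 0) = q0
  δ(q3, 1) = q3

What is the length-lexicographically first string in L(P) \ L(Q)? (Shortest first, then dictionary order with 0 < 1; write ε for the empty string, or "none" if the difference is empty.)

10

The string 10 is accepted by P but not by Q.
No shorter string lies in the difference, and 10 is the lexicographically first length-2 string in L(P) \ L(Q).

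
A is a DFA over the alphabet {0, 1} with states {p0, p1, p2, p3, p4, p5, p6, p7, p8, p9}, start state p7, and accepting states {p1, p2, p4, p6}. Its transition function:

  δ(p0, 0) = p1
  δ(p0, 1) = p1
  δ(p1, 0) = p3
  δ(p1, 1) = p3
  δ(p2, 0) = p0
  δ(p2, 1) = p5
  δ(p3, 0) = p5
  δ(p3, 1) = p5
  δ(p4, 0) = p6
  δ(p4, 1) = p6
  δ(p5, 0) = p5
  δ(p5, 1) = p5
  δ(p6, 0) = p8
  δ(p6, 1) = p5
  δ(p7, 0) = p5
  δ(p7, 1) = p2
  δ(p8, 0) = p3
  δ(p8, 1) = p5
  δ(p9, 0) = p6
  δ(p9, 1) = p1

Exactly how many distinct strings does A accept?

3

The useful subgraph on states {p0, p1, p2, p7} is acyclic, so L(A) is finite; the longest accepting path visits 4 useful states, giving maximum string length 3.
Counting accepting paths from p7 by length: 1 of length 1, 2 of length 3. Total 3.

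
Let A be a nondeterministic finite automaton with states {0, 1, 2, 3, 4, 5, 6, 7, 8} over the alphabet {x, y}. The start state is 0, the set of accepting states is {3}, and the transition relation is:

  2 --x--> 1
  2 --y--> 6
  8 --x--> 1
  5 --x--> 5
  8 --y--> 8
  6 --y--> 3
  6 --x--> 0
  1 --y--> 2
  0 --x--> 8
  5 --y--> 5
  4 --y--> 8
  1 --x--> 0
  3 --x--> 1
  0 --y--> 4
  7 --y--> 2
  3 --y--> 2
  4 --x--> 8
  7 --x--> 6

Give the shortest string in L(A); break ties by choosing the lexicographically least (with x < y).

A breadth-first search from 0 reaches an accepting state first via the path 0 → 8 → 1 → 2 → 6 → 3 on input xxyyy.
No string of length < 5 is accepted (BFS exhausts all shorter strings without reaching an accepting state), and xxyyy is the lexicographically least accepting string of length 5.

xxyyy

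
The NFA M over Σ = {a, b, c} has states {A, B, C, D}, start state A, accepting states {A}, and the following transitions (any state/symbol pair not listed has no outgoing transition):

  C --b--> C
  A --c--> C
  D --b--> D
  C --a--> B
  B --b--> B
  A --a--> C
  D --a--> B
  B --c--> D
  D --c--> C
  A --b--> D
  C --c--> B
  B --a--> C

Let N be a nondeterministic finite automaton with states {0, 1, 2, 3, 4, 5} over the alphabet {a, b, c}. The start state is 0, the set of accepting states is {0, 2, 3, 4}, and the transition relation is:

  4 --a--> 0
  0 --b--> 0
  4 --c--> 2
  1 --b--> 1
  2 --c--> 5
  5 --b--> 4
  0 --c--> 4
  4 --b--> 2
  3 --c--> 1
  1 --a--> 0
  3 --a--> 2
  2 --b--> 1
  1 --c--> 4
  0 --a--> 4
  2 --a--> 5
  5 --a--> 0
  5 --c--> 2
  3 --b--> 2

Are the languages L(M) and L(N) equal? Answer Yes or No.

No

The string a is accepted by N but rejected by M.
So L(M) ≠ L(N).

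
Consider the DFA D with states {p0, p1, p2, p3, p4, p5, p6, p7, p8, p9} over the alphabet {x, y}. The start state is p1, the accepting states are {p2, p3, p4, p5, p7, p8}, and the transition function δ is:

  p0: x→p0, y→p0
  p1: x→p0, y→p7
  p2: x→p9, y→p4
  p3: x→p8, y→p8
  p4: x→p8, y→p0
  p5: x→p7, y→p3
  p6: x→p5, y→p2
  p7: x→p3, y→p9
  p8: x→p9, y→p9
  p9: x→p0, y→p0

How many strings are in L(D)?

4

The useful subgraph on states {p1, p3, p7, p8} is acyclic, so L(D) is finite; the longest accepting path visits 4 useful states, giving maximum string length 3.
Counting accepting paths from p1 by length: 1 of length 1, 1 of length 2, 2 of length 3. Total 4.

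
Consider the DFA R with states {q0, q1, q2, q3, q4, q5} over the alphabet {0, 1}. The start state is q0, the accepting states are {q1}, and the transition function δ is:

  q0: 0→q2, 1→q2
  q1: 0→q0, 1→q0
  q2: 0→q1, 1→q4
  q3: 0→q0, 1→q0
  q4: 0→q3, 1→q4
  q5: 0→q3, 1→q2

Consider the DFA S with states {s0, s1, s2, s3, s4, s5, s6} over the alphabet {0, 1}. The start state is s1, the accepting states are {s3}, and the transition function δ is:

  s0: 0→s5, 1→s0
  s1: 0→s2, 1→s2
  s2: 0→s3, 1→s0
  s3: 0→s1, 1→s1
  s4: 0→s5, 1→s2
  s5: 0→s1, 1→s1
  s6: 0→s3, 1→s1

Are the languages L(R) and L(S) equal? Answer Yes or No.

Yes

Exploring the product automaton R × S from the start pair (q0, s1), following both machines on each input symbol, reaches 5 state pairs: (q0, s1), (q2, s2), (q1, s3), (q4, s0), (q3, s5).
R accepts in {q1} and S accepts in {s3}. In every reachable pair the two components are either both accepting — (q1, s3) — or both non-accepting, so no string is accepted by exactly one of the machines: L(R) \ L(S) and L(S) \ L(R) are both empty.
Hence every string is accepted by R iff it is accepted by S, and the two languages coincide.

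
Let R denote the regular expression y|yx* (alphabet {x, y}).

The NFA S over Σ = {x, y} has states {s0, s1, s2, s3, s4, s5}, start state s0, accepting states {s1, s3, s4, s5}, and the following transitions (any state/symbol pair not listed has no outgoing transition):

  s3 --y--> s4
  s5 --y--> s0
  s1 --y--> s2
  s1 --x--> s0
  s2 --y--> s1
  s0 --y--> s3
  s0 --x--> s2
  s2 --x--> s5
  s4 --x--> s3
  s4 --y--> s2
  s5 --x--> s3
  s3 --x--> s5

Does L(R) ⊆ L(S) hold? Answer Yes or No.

Yes

Converting the expression R to a DFA (subset construction, then merging equivalent states) gives the minimal DFA with states {r0, r1, r2}, start state r0, accepting states {r2} and transitions r0: x→r1, y→r2; r1: x→r1, y→r1; r2: x→r2, y→r1.
Exploring the product automaton R × S from the start pair (r0, s0), following both machines on each input symbol, reaches 9 state pairs: (r0, s0), (r1, s2), (r2, s3), (r1, s5), (r1, s1), (r2, s5), (r1, s4), (r1, s3), (r1, s0).
R accepts in {r2} and S accepts in {s1, s3, s4, s5}. The reachable pairs whose R-component is accepting are (r2, s3), (r2, s5); in each of them the S-component is accepting too, so the product for L(R) \ L(S) (R-component accepting, S-component rejecting) has no reachable accepting pair and the difference is empty.
Hence every string in L(R) is also in L(S).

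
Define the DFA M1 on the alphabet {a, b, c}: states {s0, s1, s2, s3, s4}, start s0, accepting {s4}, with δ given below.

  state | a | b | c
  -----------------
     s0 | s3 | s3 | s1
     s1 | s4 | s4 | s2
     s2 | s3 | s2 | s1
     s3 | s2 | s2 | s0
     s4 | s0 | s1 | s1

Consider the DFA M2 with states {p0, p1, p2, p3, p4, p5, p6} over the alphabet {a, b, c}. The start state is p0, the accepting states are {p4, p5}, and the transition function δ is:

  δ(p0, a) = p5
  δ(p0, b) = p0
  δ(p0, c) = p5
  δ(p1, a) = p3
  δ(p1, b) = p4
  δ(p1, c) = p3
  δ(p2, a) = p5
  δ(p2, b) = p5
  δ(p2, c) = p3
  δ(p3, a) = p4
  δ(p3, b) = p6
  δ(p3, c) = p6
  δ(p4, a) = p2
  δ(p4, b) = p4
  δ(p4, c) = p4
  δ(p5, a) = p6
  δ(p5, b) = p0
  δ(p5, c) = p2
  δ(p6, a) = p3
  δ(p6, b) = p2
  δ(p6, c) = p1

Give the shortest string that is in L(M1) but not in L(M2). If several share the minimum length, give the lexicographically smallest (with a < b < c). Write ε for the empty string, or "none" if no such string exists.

The string ca is accepted by M1 but not by M2.
No shorter string lies in the difference, and ca is the lexicographically first length-2 string in L(M1) \ L(M2).

ca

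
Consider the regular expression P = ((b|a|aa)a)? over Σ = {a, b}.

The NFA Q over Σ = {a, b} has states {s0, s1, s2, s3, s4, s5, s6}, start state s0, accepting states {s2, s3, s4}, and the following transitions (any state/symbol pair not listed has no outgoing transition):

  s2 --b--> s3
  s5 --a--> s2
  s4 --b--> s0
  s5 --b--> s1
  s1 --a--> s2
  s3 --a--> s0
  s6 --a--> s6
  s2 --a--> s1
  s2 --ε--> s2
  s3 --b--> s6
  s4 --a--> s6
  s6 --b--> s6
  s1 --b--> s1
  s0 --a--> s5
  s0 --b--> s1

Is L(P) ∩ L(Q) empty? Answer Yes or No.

No

The string aa is accepted by both P and Q.
Hence L(P) ∩ L(Q) ≠ ∅.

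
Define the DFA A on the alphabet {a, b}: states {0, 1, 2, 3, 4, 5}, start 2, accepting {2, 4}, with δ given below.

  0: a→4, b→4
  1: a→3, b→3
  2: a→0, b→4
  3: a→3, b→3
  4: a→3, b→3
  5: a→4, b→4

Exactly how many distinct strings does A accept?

The useful subgraph on states {0, 2, 4} is acyclic, so L(A) is finite; the longest accepting path visits 3 useful states, giving maximum string length 2.
Counting accepting paths from 2 by length: 1 of length 0, 1 of length 1, 2 of length 2. Total 4.

4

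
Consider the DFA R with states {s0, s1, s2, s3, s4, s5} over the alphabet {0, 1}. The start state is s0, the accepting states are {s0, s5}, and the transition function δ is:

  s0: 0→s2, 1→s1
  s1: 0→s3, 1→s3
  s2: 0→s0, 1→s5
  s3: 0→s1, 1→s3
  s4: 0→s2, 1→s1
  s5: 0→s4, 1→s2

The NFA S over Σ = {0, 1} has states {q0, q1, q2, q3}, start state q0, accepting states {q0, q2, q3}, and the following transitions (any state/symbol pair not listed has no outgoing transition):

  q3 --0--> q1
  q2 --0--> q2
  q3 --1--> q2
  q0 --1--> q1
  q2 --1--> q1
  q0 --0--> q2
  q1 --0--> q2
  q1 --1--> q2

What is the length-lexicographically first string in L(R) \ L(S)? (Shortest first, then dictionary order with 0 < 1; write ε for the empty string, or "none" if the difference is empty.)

The string 01 is accepted by R but not by S.
No shorter string lies in the difference, and 01 is the lexicographically first length-2 string in L(R) \ L(S).

01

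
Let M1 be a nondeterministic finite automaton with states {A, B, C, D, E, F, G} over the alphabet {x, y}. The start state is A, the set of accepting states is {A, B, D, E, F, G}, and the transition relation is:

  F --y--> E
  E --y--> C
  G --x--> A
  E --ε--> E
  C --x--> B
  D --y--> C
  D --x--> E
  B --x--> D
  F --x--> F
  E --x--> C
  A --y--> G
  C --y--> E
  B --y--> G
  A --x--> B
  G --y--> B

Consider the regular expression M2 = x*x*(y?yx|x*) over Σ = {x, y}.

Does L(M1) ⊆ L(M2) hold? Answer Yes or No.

The string y is in L(M1) but not in L(M2).
So L(M1) ⊄ L(M2).

No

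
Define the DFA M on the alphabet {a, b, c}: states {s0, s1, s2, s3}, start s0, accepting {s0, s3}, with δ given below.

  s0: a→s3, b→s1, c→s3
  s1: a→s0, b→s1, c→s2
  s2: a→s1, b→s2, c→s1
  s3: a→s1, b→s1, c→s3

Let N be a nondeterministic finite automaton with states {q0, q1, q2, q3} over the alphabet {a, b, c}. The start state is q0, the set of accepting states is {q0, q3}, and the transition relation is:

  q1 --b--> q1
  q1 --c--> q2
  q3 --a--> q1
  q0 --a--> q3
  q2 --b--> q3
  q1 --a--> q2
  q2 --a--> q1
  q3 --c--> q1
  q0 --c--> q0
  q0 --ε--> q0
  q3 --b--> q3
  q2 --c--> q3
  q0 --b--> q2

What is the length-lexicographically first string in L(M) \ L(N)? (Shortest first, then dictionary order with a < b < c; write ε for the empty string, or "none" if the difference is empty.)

ac

The string ac is accepted by M but not by N.
No shorter string lies in the difference, and ac is the lexicographically first length-2 string in L(M) \ L(N).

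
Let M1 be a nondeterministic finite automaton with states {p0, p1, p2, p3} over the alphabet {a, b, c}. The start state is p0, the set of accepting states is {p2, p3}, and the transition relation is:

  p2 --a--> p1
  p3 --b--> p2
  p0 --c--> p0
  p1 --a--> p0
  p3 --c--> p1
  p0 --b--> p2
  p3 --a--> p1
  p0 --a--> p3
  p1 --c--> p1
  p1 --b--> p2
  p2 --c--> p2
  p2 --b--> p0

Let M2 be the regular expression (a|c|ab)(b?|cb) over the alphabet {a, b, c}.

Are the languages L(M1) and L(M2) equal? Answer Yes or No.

The string b is accepted by M1 but rejected by M2.
So L(M1) ≠ L(M2).

No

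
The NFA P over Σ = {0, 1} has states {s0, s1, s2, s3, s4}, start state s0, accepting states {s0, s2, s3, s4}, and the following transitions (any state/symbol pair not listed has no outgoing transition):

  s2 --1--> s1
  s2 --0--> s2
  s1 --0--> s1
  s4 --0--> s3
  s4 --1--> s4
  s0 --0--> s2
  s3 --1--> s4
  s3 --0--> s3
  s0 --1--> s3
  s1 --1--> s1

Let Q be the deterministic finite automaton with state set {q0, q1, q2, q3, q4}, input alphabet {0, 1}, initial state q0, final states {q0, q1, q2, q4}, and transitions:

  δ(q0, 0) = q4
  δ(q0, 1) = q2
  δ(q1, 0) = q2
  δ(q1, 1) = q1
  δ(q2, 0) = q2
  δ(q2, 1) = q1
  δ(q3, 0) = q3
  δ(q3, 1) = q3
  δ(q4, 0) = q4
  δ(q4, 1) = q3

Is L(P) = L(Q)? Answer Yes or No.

Exploring the product automaton P × Q from the start pair (s0, q0), following both machines on each input symbol, reaches 5 state pairs: (s0, q0), (s2, q4), (s3, q2), (s1, q3), (s4, q1).
P accepts in {s0, s2, s3, s4} and Q accepts in {q0, q1, q2, q4}. In every reachable pair the two components are either both accepting — (s0, q0), (s2, q4), (s3, q2), (s4, q1) — or both non-accepting, so no string is accepted by exactly one of the machines: L(P) \ L(Q) and L(Q) \ L(P) are both empty.
Hence every string is accepted by P iff it is accepted by Q, and the two languages coincide.

Yes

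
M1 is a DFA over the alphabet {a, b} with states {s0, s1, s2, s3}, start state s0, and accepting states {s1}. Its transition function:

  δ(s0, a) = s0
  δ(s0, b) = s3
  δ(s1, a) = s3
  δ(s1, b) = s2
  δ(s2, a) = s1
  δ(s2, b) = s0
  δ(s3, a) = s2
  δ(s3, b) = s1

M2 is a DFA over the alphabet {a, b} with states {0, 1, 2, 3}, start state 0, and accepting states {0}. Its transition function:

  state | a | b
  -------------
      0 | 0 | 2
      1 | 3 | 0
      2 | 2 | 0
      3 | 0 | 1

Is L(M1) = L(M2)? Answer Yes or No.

No

The string baa is accepted by M1 but rejected by M2.
So L(M1) ≠ L(M2).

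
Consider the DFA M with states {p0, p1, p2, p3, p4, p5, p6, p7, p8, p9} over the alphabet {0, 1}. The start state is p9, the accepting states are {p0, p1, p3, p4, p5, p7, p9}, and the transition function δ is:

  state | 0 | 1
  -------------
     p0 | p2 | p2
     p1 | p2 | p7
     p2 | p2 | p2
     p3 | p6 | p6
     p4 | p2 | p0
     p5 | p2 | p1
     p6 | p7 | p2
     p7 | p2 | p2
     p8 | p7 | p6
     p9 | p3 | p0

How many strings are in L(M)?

The useful subgraph on states {p0, p3, p6, p7, p9} is acyclic, so L(M) is finite; the longest accepting path visits 4 useful states, giving maximum string length 3.
Counting accepting paths from p9 by length: 1 of length 0, 2 of length 1, 2 of length 3. Total 5.

5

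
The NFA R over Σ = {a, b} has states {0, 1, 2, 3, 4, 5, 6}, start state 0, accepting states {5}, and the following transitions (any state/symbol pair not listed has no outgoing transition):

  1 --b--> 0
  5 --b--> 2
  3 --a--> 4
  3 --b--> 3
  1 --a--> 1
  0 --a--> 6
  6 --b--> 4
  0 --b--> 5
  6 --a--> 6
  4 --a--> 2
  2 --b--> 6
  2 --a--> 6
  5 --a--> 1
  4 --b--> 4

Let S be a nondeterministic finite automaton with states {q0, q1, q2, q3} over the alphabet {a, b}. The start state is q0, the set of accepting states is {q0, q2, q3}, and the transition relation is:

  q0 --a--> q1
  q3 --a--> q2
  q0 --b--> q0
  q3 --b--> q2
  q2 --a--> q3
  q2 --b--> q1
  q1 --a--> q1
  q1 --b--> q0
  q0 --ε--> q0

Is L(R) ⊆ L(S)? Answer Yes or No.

Exploring the product automaton R × S from the start pair (0, q0), following both machines on each input symbol, reaches 8 state pairs: (0, q0), (6, q1), (5, q0), (4, q0), (1, q1), (2, q0), (2, q1), (6, q0).
R accepts in {5} and S accepts in {q0, q2, q3}. The reachable pairs whose R-component is accepting are (5, q0); in each of them the S-component is accepting too, so the product for L(R) \ L(S) (R-component accepting, S-component rejecting) has no reachable accepting pair and the difference is empty.
Hence every string in L(R) is also in L(S).

Yes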